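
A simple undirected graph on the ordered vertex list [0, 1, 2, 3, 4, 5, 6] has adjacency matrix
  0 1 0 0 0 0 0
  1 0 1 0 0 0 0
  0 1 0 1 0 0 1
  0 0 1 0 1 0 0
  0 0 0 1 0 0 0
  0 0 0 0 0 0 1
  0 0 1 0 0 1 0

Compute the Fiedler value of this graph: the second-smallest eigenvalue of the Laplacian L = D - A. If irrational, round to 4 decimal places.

0.3820

Each diagonal entry of L is the vertex degree and each off-diagonal entry is -1 where an edge is present, 0 otherwise; in the order [0, 1, 2, 3, 4, 5, 6] the diagonal is [1, 2, 3, 2, 1, 1, 2]. The smallest Laplacian eigenvalue is always 0. The next one, lambda_2 = 0.3820, measures how hard the graph is to disconnect: larger values mean better connectivity.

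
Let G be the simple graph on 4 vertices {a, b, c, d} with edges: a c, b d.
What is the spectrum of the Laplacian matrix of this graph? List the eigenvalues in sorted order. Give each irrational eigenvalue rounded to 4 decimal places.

[0, 0, 2, 2]

Each diagonal entry of L is the vertex degree and each off-diagonal entry is -1 where an edge is present, 0 otherwise; in the order [a, b, c, d] the diagonal is [1, 1, 1, 1]. Since every row of L sums to 0, the all-ones vector is in the kernel and 0 is an eigenvalue. The 2 zero eigenvalues correspond to the 2 connected components. There are 2 zeros in the spectrum, matching the 2 components. The eigenvalues sum to 4, which equals trace(L) = 2|E|.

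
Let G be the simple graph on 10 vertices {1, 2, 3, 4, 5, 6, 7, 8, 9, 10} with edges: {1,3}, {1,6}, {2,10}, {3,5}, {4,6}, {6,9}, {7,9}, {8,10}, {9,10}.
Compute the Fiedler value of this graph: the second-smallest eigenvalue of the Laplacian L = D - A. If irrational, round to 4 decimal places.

0.1614

With the vertex order [1, 2, 3, 4, 5, 6, 7, 8, 9, 10], the degrees are [2, 1, 2, 1, 1, 3, 1, 1, 3, 3], giving D = diag(2, 1, 2, 1, 1, 3, 1, 1, 3, 3) and L = D - A. The sorted Laplacian eigenvalues are [0, 0.1614, 0.4439, 0.6905, 1, 1.4077, 2.4604, 3.0833, 3.9006, 4.8522]; the algebraic connectivity is the second entry, 0.1614. The largest eigenvalue, 4.8522, is at most the vertex count 10.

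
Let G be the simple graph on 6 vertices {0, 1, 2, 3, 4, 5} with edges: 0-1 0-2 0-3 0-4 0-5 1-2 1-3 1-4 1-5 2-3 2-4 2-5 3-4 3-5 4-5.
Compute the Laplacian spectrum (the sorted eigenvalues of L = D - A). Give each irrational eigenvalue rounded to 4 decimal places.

Each diagonal entry of L is the vertex degree and each off-diagonal entry is -1 where an edge is present, 0 otherwise; in the order [0, 1, 2, 3, 4, 5] the diagonal is [5, 5, 5, 5, 5, 5]. The multiplicity of 0 as a Laplacian eigenvalue equals the number of connected components. The single zero eigenvalue shows the graph is connected. The largest eigenvalue, 6, is at most the vertex count 6. The eigenvalues sum to 30, which equals trace(L) = 2|E|.

[0, 6, 6, 6, 6, 6]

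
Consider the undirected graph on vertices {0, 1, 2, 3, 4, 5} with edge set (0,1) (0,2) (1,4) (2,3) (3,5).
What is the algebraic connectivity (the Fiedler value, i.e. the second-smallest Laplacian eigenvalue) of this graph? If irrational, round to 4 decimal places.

Each diagonal entry of L is the vertex degree and each off-diagonal entry is -1 where an edge is present, 0 otherwise; in the order [0, 1, 2, 3, 4, 5] the diagonal is [2, 2, 2, 2, 1, 1]. Computing the eigenvalues of L and sorting gives [0, 0.2679, 1, 2, 3, 3.7321]. The Fiedler value lambda_2 = 0.2679 is strictly positive, so the graph is connected. By the matrix-tree theorem the graph has (1/6) * product of the nonzero eigenvalues = 1 spanning tree. There is one zero in the spectrum, matching the 1 component.

0.2679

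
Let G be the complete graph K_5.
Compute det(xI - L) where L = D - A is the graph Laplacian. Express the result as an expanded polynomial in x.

The graph has 5 vertices and degree multiset [4, 4, 4, 4, 4]; D is the diagonal matrix of degrees and L = D - A. Computing det(xI - L) by cofactor expansion (or equivalently via sum-over-permutations) gives x^5 - 20x^4 + 150x^3 - 500x^2 + 625x. The coefficient of x^4 equals -trace(L) = -20, matching the sum of degrees.

x^5 - 20x^4 + 150x^3 - 500x^2 + 625x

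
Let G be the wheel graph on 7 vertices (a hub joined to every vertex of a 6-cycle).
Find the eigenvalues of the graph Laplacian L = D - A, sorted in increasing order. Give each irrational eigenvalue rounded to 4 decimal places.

[0, 2, 2, 4, 4, 5, 7]

The graph has 7 vertices and degree multiset [6, 3, 3, 3, 3, 3, 3]; D is the diagonal matrix of degrees and L = D - A. The multiplicity of 0 as a Laplacian eigenvalue equals the number of connected components. The single zero eigenvalue shows the graph is connected. There is one zero in the spectrum, matching the 1 component.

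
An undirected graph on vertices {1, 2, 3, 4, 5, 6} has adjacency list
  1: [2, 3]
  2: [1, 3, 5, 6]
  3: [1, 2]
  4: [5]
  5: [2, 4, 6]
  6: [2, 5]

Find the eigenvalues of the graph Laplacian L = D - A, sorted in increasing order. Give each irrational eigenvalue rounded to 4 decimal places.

[0, 0.6314, 1.4738, 3, 3.7877, 5.1071]

Each diagonal entry of L is the vertex degree and each off-diagonal entry is -1 where an edge is present, 0 otherwise; in the order [1, 2, 3, 4, 5, 6] the diagonal is [2, 4, 2, 1, 3, 2]. L is symmetric positive semidefinite, so every eigenvalue is real and nonnegative. There is one zero in the spectrum, matching the 1 component. The largest eigenvalue, 5.1071, is at most the vertex count 6.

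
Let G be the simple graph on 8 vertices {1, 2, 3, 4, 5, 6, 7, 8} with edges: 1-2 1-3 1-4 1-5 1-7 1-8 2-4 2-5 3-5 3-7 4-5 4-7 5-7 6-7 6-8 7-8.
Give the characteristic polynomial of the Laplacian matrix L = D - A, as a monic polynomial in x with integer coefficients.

x^8 - 32x^7 + 424x^6 - 3002x^5 + 12201x^4 - 28274x^3 + 34261x^2 - 16488x

Reading degrees in the order [1, 2, 3, 4, 5, 6, 7, 8] gives [6, 3, 3, 4, 5, 2, 6, 3]; set D = diag(6, 3, 3, 4, 5, 2, 6, 3) and form L = D - A. Computing det(xI - L) by cofactor expansion (or equivalently via sum-over-permutations) gives x^8 - 32x^7 + 424x^6 - 3002x^5 + 12201x^4 - 28274x^3 + 34261x^2 - 16488x. The constant term is 0 because L is singular (the all-ones vector lies in its kernel). The largest eigenvalue, 7.2431, is at most the vertex count 8. There is one zero in the spectrum, matching the 1 component.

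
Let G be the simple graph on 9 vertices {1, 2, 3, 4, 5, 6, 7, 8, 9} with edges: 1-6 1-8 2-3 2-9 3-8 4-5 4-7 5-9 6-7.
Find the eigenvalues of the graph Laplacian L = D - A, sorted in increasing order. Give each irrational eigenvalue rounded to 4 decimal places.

[0, 0.4679, 0.4679, 1.6527, 1.6527, 3, 3, 3.8794, 3.8794]

Each diagonal entry of L is the vertex degree and each off-diagonal entry is -1 where an edge is present, 0 otherwise; in the order [1, 2, 3, 4, 5, 6, 7, 8, 9] the diagonal is [2, 2, 2, 2, 2, 2, 2, 2, 2]. Since every row of L sums to 0, the all-ones vector is in the kernel and 0 is an eigenvalue. There is one zero in the spectrum, matching the 1 component.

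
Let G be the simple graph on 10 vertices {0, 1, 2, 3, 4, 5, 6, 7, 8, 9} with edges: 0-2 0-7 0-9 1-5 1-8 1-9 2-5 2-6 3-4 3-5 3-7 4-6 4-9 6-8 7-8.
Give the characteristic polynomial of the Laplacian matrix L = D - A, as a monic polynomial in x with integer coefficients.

With the vertex order [0, 1, 2, 3, 4, 5, 6, 7, 8, 9], the degrees are [3, 3, 3, 3, 3, 3, 3, 3, 3, 3], giving D = diag(3, 3, 3, 3, 3, 3, 3, 3, 3, 3) and L = D - A. L has integer entries, so p(x) = det(xI - L) has integer coefficients. Expanding the determinant yields x^10 - 30x^9 + 390x^8 - 2880x^7 + 13305x^6 - 39882x^5 + 77640x^4 - 94800x^3 + 66000x^2 - 20000x. The coefficient of x^9 equals -trace(L) = -30, matching the sum of degrees. By the matrix-tree theorem the graph has (1/10) * product of the nonzero eigenvalues = 2000 spanning trees.

x^10 - 30x^9 + 390x^8 - 2880x^7 + 13305x^6 - 39882x^5 + 77640x^4 - 94800x^3 + 66000x^2 - 20000x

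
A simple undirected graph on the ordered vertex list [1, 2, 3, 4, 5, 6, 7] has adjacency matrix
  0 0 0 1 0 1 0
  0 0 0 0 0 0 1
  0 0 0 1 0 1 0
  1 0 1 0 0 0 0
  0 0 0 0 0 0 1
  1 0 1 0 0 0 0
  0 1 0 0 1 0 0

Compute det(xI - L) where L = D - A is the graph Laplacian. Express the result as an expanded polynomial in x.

x^7 - 12x^6 + 55x^5 - 120x^4 + 124x^3 - 48x^2

Each diagonal entry of L is the vertex degree and each off-diagonal entry is -1 where an edge is present, 0 otherwise; in the order [1, 2, 3, 4, 5, 6, 7] the diagonal is [2, 1, 2, 2, 1, 2, 2]. L has integer entries, so p(x) = det(xI - L) has integer coefficients. Expanding the determinant yields x^7 - 12x^6 + 55x^5 - 120x^4 + 124x^3 - 48x^2. The constant term is 0 because L is singular (the all-ones vector lies in its kernel).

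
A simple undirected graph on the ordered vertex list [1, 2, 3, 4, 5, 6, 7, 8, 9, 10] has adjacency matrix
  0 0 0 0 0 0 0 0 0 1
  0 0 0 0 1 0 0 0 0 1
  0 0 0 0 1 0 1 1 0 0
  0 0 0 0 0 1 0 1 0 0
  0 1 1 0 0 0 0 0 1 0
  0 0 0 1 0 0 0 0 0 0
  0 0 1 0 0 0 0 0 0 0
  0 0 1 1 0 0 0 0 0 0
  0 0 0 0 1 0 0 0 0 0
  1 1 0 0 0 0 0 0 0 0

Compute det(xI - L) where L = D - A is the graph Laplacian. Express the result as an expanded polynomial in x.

Reading degrees in the order [1, 2, 3, 4, 5, 6, 7, 8, 9, 10] gives [1, 2, 3, 2, 3, 1, 1, 2, 1, 2]; set D = diag(1, 2, 3, 2, 3, 1, 1, 2, 1, 2) and form L = D - A. Computing det(xI - L) by cofactor expansion (or equivalently via sum-over-permutations) gives x^10 - 18x^9 + 134x^8 - 536x^7 + 1253x^6 - 1746x^5 + 1420x^4 - 632x^3 + 135x^2 - 10x. The constant term is 0 because L is singular (the all-ones vector lies in its kernel). There is one zero in the spectrum, matching the 1 component.

x^10 - 18x^9 + 134x^8 - 536x^7 + 1253x^6 - 1746x^5 + 1420x^4 - 632x^3 + 135x^2 - 10x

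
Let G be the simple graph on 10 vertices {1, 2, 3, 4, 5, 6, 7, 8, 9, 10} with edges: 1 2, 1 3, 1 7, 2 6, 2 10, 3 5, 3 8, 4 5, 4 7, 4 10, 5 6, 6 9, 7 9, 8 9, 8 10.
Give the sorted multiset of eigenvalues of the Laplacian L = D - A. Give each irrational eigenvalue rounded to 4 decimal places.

[0, 2, 2, 2, 2, 2, 5, 5, 5, 5]

Reading degrees in the order [1, 2, 3, 4, 5, 6, 7, 8, 9, 10] gives [3, 3, 3, 3, 3, 3, 3, 3, 3, 3]; set D = diag(3, 3, 3, 3, 3, 3, 3, 3, 3, 3) and form L = D - A. Since every row of L sums to 0, the all-ones vector is in the kernel and 0 is an eigenvalue. By the matrix-tree theorem the graph has (1/10) * product of the nonzero eigenvalues = 2000 spanning trees. The eigenvalues sum to 30, which equals trace(L) = 2|E|.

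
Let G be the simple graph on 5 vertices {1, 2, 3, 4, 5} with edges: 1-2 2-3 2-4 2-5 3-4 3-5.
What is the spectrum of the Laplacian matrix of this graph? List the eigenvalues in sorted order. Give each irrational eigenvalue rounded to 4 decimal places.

[0, 1, 2, 4, 5]

With the vertex order [1, 2, 3, 4, 5], the degrees are [1, 4, 3, 2, 2], giving D = diag(1, 4, 3, 2, 2) and L = D - A. The multiplicity of 0 as a Laplacian eigenvalue equals the number of connected components. By the matrix-tree theorem the graph has (1/5) * product of the nonzero eigenvalues = 8 spanning trees.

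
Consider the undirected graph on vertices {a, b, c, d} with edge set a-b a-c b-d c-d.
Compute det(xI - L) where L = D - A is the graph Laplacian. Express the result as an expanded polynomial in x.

Reading degrees in the order [a, b, c, d] gives [2, 2, 2, 2]; set D = diag(2, 2, 2, 2) and form L = D - A. Computing det(xI - L) by cofactor expansion (or equivalently via sum-over-permutations) gives x^4 - 8x^3 + 20x^2 - 16x. The constant term is 0 because L is singular (the all-ones vector lies in its kernel). By the matrix-tree theorem the graph has (1/4) * product of the nonzero eigenvalues = 4 spanning trees. There is one zero in the spectrum, matching the 1 component.

x^4 - 8x^3 + 20x^2 - 16x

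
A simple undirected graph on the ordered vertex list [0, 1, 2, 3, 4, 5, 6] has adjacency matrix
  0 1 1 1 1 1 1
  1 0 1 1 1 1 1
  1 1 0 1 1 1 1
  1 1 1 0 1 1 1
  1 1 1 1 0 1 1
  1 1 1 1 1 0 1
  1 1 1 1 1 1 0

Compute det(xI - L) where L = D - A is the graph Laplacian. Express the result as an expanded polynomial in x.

x^7 - 42x^6 + 735x^5 - 6860x^4 + 36015x^3 - 100842x^2 + 117649x

Each diagonal entry of L is the vertex degree and each off-diagonal entry is -1 where an edge is present, 0 otherwise; in the order [0, 1, 2, 3, 4, 5, 6] the diagonal is [6, 6, 6, 6, 6, 6, 6]. L has integer entries, so p(x) = det(xI - L) has integer coefficients. Expanding the determinant yields x^7 - 42x^6 + 735x^5 - 6860x^4 + 36015x^3 - 100842x^2 + 117649x. The constant term is 0 because L is singular (the all-ones vector lies in its kernel). The eigenvalues sum to 42, which equals trace(L) = 2|E|.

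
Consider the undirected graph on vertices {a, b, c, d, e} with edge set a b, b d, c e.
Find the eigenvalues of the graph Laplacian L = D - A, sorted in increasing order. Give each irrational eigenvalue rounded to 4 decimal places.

Reading degrees in the order [a, b, c, d, e] gives [1, 2, 1, 1, 1]; set D = diag(1, 2, 1, 1, 1) and form L = D - A. L is symmetric positive semidefinite, so every eigenvalue is real and nonnegative. The 2 zero eigenvalues correspond to the 2 connected components. There are 2 zeros in the spectrum, matching the 2 components.

[0, 0, 1, 2, 3]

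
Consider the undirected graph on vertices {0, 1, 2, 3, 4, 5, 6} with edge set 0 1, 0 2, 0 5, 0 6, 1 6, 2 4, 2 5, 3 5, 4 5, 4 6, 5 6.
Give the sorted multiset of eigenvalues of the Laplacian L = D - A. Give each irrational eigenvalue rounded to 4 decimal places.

[0, 0.9217, 1.7909, 3.3820, 4.1368, 5.6180, 6.1507]

Each diagonal entry of L is the vertex degree and each off-diagonal entry is -1 where an edge is present, 0 otherwise; in the order [0, 1, 2, 3, 4, 5, 6] the diagonal is [4, 2, 3, 1, 3, 5, 4]. L is symmetric positive semidefinite, so every eigenvalue is real and nonnegative. The single zero eigenvalue shows the graph is connected. The largest eigenvalue, 6.1507, is at most the vertex count 7. There is one zero in the spectrum, matching the 1 component.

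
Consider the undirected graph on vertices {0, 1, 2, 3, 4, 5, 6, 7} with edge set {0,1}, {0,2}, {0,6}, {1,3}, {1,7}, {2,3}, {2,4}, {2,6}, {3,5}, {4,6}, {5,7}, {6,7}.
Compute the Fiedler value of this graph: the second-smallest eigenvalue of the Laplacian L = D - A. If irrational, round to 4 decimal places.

1.0968

Each diagonal entry of L is the vertex degree and each off-diagonal entry is -1 where an edge is present, 0 otherwise; in the order [0, 1, 2, 3, 4, 5, 6, 7] the diagonal is [3, 3, 4, 3, 2, 2, 4, 3]. Computing the eigenvalues of L and sorting gives [0, 1.0968, 2, 2.5858, 3.1939, 4, 5.4142, 5.7093]. The Fiedler value lambda_2 = 1.0968 is strictly positive, so the graph is connected. The largest eigenvalue, 5.7093, is at most the vertex count 8. There is one zero in the spectrum, matching the 1 component.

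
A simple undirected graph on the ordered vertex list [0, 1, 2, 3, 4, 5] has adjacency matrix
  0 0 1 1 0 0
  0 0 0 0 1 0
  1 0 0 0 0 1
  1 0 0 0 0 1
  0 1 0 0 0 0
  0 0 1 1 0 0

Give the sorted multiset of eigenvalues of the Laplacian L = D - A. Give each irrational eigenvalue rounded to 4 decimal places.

Each diagonal entry of L is the vertex degree and each off-diagonal entry is -1 where an edge is present, 0 otherwise; in the order [0, 1, 2, 3, 4, 5] the diagonal is [2, 1, 2, 2, 1, 2]. Since every row of L sums to 0, the all-ones vector is in the kernel and 0 is an eigenvalue. The 2 zero eigenvalues correspond to the 2 connected components.

[0, 0, 2, 2, 2, 4]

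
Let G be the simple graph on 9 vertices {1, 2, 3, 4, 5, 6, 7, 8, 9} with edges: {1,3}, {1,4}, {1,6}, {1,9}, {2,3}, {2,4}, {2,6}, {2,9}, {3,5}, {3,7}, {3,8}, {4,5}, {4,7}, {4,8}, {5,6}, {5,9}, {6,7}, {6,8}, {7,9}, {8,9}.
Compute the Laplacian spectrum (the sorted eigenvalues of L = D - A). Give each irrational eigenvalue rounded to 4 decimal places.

Reading degrees in the order [1, 2, 3, 4, 5, 6, 7, 8, 9] gives [4, 4, 5, 5, 4, 5, 4, 4, 5]; set D = diag(4, 4, 5, 5, 4, 5, 4, 4, 5) and form L = D - A. L is symmetric positive semidefinite, so every eigenvalue is real and nonnegative. The single zero eigenvalue shows the graph is connected. The largest eigenvalue, 9, is at most the vertex count 9.

[0, 4, 4, 4, 4, 5, 5, 5, 9]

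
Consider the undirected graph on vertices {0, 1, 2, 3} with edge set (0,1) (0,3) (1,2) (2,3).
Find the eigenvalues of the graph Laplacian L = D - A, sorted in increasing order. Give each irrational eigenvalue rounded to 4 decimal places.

[0, 2, 2, 4]

With the vertex order [0, 1, 2, 3], the degrees are [2, 2, 2, 2], giving D = diag(2, 2, 2, 2) and L = D - A. Since every row of L sums to 0, the all-ones vector is in the kernel and 0 is an eigenvalue. The single zero eigenvalue shows the graph is connected. The eigenvalues sum to 8, which equals trace(L) = 2|E|.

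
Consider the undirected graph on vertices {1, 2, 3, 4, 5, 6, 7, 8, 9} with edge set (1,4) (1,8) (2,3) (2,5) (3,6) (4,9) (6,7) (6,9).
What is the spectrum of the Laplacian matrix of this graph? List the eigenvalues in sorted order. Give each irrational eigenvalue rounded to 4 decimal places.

[0, 0.1506, 0.4266, 1, 1.4229, 2.1724, 3, 3.4576, 4.3699]

Reading degrees in the order [1, 2, 3, 4, 5, 6, 7, 8, 9] gives [2, 2, 2, 2, 1, 3, 1, 1, 2]; set D = diag(2, 2, 2, 2, 1, 3, 1, 1, 2) and form L = D - A. Since every row of L sums to 0, the all-ones vector is in the kernel and 0 is an eigenvalue. There is one zero in the spectrum, matching the 1 component.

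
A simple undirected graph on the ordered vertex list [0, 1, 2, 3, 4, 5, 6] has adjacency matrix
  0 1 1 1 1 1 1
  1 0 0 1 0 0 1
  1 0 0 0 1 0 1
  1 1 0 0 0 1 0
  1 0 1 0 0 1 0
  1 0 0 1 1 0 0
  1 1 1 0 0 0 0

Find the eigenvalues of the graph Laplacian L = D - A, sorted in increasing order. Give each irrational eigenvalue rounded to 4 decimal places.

[0, 2, 2, 4, 4, 5, 7]

Reading degrees in the order [0, 1, 2, 3, 4, 5, 6] gives [6, 3, 3, 3, 3, 3, 3]; set D = diag(6, 3, 3, 3, 3, 3, 3) and form L = D - A. Since every row of L sums to 0, the all-ones vector is in the kernel and 0 is an eigenvalue. There is one zero in the spectrum, matching the 1 component. By the matrix-tree theorem the graph has (1/7) * product of the nonzero eigenvalues = 320 spanning trees.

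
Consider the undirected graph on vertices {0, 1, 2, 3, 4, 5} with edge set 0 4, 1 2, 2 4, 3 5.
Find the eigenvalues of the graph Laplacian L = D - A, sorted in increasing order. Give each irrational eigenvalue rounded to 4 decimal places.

With the vertex order [0, 1, 2, 3, 4, 5], the degrees are [1, 1, 2, 1, 2, 1], giving D = diag(1, 1, 2, 1, 2, 1) and L = D - A. The multiplicity of 0 as a Laplacian eigenvalue equals the number of connected components. The 2 zero eigenvalues correspond to the 2 connected components. The eigenvalues sum to 8, which equals trace(L) = 2|E|. There are 2 zeros in the spectrum, matching the 2 components.

[0, 0, 0.5858, 2, 2, 3.4142]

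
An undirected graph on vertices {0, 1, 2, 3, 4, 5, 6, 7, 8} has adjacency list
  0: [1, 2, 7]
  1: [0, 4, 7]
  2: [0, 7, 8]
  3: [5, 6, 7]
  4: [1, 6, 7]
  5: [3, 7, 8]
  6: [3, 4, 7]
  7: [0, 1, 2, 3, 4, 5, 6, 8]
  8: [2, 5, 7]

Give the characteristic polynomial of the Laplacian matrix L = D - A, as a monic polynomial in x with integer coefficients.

Reading degrees in the order [0, 1, 2, 3, 4, 5, 6, 7, 8] gives [3, 3, 3, 3, 3, 3, 3, 8, 3]; set D = diag(3, 3, 3, 3, 3, 3, 3, 8, 3) and form L = D - A. L has integer entries, so p(x) = det(xI - L) has integer coefficients. Expanding the determinant yields x^9 - 32x^8 + 428x^7 - 3136x^6 + 13786x^5 - 37232x^4 + 60276x^3 - 53424x^2 + 19845x. The constant term is 0 because L is singular (the all-ones vector lies in its kernel). The largest eigenvalue, 9, is at most the vertex count 9.

x^9 - 32x^8 + 428x^7 - 3136x^6 + 13786x^5 - 37232x^4 + 60276x^3 - 53424x^2 + 19845x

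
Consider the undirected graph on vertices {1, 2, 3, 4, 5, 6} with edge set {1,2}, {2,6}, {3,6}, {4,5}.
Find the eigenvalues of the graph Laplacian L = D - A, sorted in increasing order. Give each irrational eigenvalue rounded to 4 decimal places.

With the vertex order [1, 2, 3, 4, 5, 6], the degrees are [1, 2, 1, 1, 1, 2], giving D = diag(1, 2, 1, 1, 1, 2) and L = D - A. L is symmetric positive semidefinite, so every eigenvalue is real and nonnegative. The 2 zero eigenvalues correspond to the 2 connected components. The eigenvalues sum to 8, which equals trace(L) = 2|E|. There are 2 zeros in the spectrum, matching the 2 components.

[0, 0, 0.5858, 2, 2, 3.4142]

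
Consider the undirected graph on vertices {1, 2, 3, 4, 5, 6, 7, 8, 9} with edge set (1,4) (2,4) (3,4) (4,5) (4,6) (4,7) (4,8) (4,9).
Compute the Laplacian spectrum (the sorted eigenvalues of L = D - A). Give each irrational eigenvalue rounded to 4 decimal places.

Reading degrees in the order [1, 2, 3, 4, 5, 6, 7, 8, 9] gives [1, 1, 1, 8, 1, 1, 1, 1, 1]; set D = diag(1, 1, 1, 8, 1, 1, 1, 1, 1) and form L = D - A. Since every row of L sums to 0, the all-ones vector is in the kernel and 0 is an eigenvalue. There is one zero in the spectrum, matching the 1 component.

[0, 1, 1, 1, 1, 1, 1, 1, 9]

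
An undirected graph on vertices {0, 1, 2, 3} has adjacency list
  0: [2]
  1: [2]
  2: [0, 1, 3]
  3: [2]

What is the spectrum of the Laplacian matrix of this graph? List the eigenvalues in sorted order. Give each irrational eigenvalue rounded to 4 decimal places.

[0, 1, 1, 4]

With the vertex order [0, 1, 2, 3], the degrees are [1, 1, 3, 1], giving D = diag(1, 1, 3, 1) and L = D - A. The multiplicity of 0 as a Laplacian eigenvalue equals the number of connected components. The single zero eigenvalue shows the graph is connected.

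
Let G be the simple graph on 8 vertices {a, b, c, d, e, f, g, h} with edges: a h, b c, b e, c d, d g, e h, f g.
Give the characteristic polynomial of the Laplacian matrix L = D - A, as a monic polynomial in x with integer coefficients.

With the vertex order [a, b, c, d, e, f, g, h], the degrees are [1, 2, 2, 2, 2, 1, 2, 2], giving D = diag(1, 2, 2, 2, 2, 1, 2, 2) and L = D - A. Computing det(xI - L) by cofactor expansion (or equivalently via sum-over-permutations) gives x^8 - 14x^7 + 78x^6 - 220x^5 + 330x^4 - 252x^3 + 84x^2 - 8x. The coefficient of x^7 equals -trace(L) = -14, matching the sum of degrees. There is one zero in the spectrum, matching the 1 component.

x^8 - 14x^7 + 78x^6 - 220x^5 + 330x^4 - 252x^3 + 84x^2 - 8x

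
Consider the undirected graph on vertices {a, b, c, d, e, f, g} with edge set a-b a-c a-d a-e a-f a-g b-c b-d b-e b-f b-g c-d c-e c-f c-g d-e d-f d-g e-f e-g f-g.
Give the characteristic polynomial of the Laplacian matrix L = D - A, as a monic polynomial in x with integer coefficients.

Each diagonal entry of L is the vertex degree and each off-diagonal entry is -1 where an edge is present, 0 otherwise; in the order [a, b, c, d, e, f, g] the diagonal is [6, 6, 6, 6, 6, 6, 6]. Computing det(xI - L) by cofactor expansion (or equivalently via sum-over-permutations) gives x^7 - 42x^6 + 735x^5 - 6860x^4 + 36015x^3 - 100842x^2 + 117649x. Since p(0) = det(-L) = 0, x divides p(x). By the matrix-tree theorem the graph has (1/7) * product of the nonzero eigenvalues = 16807 spanning trees. The largest eigenvalue, 7, is at most the vertex count 7.

x^7 - 42x^6 + 735x^5 - 6860x^4 + 36015x^3 - 100842x^2 + 117649x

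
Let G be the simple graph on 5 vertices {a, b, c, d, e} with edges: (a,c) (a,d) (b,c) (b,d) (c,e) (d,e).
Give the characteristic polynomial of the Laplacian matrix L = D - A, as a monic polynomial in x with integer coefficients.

x^5 - 12x^4 + 51x^3 - 92x^2 + 60x

Each diagonal entry of L is the vertex degree and each off-diagonal entry is -1 where an edge is present, 0 otherwise; in the order [a, b, c, d, e] the diagonal is [2, 2, 3, 3, 2]. The eigenvalues of L are [0, 2, 2, 3, 5]; the characteristic polynomial is the product of (x - lambda_i), which multiplies out to x^5 - 12x^4 + 51x^3 - 92x^2 + 60x. Since p(0) = det(-L) = 0, x divides p(x). By the matrix-tree theorem the graph has (1/5) * product of the nonzero eigenvalues = 12 spanning trees. There is one zero in the spectrum, matching the 1 component.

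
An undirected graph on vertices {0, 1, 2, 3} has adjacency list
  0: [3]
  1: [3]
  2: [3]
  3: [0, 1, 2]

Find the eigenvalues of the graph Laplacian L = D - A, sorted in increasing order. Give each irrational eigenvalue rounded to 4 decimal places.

Reading degrees in the order [0, 1, 2, 3] gives [1, 1, 1, 3]; set D = diag(1, 1, 1, 3) and form L = D - A. Since every row of L sums to 0, the all-ones vector is in the kernel and 0 is an eigenvalue. The single zero eigenvalue shows the graph is connected. The eigenvalues sum to 6, which equals trace(L) = 2|E|.

[0, 1, 1, 4]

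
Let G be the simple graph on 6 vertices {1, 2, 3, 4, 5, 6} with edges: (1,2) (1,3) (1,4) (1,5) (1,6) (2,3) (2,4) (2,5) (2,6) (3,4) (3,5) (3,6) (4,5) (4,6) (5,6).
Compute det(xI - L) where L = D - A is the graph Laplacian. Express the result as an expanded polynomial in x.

Reading degrees in the order [1, 2, 3, 4, 5, 6] gives [5, 5, 5, 5, 5, 5]; set D = diag(5, 5, 5, 5, 5, 5) and form L = D - A. L has integer entries, so p(x) = det(xI - L) has integer coefficients. Expanding the determinant yields x^6 - 30x^5 + 360x^4 - 2160x^3 + 6480x^2 - 7776x. The constant term is 0 because L is singular (the all-ones vector lies in its kernel). By the matrix-tree theorem the graph has (1/6) * product of the nonzero eigenvalues = 1296 spanning trees.

x^6 - 30x^5 + 360x^4 - 2160x^3 + 6480x^2 - 7776x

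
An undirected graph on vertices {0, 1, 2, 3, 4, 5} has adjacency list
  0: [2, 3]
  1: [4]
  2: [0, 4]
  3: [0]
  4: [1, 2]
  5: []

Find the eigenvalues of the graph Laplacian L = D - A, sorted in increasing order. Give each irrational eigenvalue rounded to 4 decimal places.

With the vertex order [0, 1, 2, 3, 4, 5], the degrees are [2, 1, 2, 1, 2, 0], giving D = diag(2, 1, 2, 1, 2, 0) and L = D - A. L is symmetric positive semidefinite, so every eigenvalue is real and nonnegative. The 2 zero eigenvalues correspond to the 2 connected components. There are 2 zeros in the spectrum, matching the 2 components. The eigenvalues sum to 8, which equals trace(L) = 2|E|.

[0, 0, 0.3820, 1.3820, 2.6180, 3.6180]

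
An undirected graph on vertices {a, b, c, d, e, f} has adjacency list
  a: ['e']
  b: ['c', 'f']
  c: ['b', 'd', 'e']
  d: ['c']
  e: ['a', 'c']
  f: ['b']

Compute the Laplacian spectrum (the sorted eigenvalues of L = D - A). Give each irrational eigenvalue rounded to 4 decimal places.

[0, 0.3820, 0.6972, 2, 2.6180, 4.3028]

Reading degrees in the order [a, b, c, d, e, f] gives [1, 2, 3, 1, 2, 1]; set D = diag(1, 2, 3, 1, 2, 1) and form L = D - A. Since every row of L sums to 0, the all-ones vector is in the kernel and 0 is an eigenvalue. The single zero eigenvalue shows the graph is connected. There is one zero in the spectrum, matching the 1 component.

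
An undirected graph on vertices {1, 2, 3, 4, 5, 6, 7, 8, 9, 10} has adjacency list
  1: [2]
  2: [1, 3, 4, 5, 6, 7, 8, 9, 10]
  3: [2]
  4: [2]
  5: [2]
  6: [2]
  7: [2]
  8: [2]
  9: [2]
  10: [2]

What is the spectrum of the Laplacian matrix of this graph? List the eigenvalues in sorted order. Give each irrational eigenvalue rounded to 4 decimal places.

[0, 1, 1, 1, 1, 1, 1, 1, 1, 10]

Reading degrees in the order [1, 2, 3, 4, 5, 6, 7, 8, 9, 10] gives [1, 9, 1, 1, 1, 1, 1, 1, 1, 1]; set D = diag(1, 9, 1, 1, 1, 1, 1, 1, 1, 1) and form L = D - A. The multiplicity of 0 as a Laplacian eigenvalue equals the number of connected components.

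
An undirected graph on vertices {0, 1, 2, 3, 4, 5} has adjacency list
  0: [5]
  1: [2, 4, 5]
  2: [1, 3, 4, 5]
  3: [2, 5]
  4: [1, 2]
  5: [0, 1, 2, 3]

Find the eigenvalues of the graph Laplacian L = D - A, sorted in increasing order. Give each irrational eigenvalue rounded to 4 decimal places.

Each diagonal entry of L is the vertex degree and each off-diagonal entry is -1 where an edge is present, 0 otherwise; in the order [0, 1, 2, 3, 4, 5] the diagonal is [1, 3, 4, 2, 2, 4]. Since every row of L sums to 0, the all-ones vector is in the kernel and 0 is an eigenvalue. The single zero eigenvalue shows the graph is connected. The largest eigenvalue, 5.3028, is at most the vertex count 6. The eigenvalues sum to 16, which equals trace(L) = 2|E|.

[0, 0.8851, 1.6972, 3.2541, 4.8608, 5.3028]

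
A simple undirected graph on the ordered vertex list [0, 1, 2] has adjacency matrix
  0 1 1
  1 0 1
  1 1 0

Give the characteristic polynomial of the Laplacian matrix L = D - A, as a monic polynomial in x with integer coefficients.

Each diagonal entry of L is the vertex degree and each off-diagonal entry is -1 where an edge is present, 0 otherwise; in the order [0, 1, 2] the diagonal is [2, 2, 2]. The eigenvalues of L are [0, 3, 3]; the characteristic polynomial is the product of (x - lambda_i), which multiplies out to x^3 - 6x^2 + 9x. The constant term is 0 because L is singular (the all-ones vector lies in its kernel). The largest eigenvalue, 3, is at most the vertex count 3. There is one zero in the spectrum, matching the 1 component.

x^3 - 6x^2 + 9x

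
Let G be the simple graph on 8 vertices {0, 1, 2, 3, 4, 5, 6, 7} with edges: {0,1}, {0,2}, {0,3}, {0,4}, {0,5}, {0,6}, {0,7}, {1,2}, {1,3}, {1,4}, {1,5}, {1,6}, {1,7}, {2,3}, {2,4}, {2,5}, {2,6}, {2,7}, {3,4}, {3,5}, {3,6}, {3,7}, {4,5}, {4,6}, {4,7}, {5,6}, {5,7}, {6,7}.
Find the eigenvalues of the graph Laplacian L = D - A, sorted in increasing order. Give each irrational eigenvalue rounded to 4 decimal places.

Reading degrees in the order [0, 1, 2, 3, 4, 5, 6, 7] gives [7, 7, 7, 7, 7, 7, 7, 7]; set D = diag(7, 7, 7, 7, 7, 7, 7, 7) and form L = D - A. Since every row of L sums to 0, the all-ones vector is in the kernel and 0 is an eigenvalue.

[0, 8, 8, 8, 8, 8, 8, 8]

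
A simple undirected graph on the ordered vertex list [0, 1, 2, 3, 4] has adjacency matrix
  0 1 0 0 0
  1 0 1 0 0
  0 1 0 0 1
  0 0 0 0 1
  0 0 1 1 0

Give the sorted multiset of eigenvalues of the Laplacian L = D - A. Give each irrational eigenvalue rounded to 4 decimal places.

Reading degrees in the order [0, 1, 2, 3, 4] gives [1, 2, 2, 1, 2]; set D = diag(1, 2, 2, 1, 2) and form L = D - A. Diagonalising L (or applying a numerical eigensolver to the 5x5 matrix) gives the spectrum above. The single zero eigenvalue shows the graph is connected. The largest eigenvalue, 3.6180, is at most the vertex count 5.

[0, 0.3820, 1.3820, 2.6180, 3.6180]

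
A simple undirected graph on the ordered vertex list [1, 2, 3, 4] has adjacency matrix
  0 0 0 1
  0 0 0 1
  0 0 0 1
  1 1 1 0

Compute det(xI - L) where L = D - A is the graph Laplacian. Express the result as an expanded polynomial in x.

x^4 - 6x^3 + 9x^2 - 4x

Each diagonal entry of L is the vertex degree and each off-diagonal entry is -1 where an edge is present, 0 otherwise; in the order [1, 2, 3, 4] the diagonal is [1, 1, 1, 3]. The eigenvalues of L are [0, 1, 1, 4]; the characteristic polynomial is the product of (x - lambda_i), which multiplies out to x^4 - 6x^3 + 9x^2 - 4x. Since p(0) = det(-L) = 0, x divides p(x). There is one zero in the spectrum, matching the 1 component.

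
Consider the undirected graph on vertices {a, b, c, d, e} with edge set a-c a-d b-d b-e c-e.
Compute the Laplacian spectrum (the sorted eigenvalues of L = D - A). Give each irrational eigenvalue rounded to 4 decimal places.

With the vertex order [a, b, c, d, e], the degrees are [2, 2, 2, 2, 2], giving D = diag(2, 2, 2, 2, 2) and L = D - A. The multiplicity of 0 as a Laplacian eigenvalue equals the number of connected components. The largest eigenvalue, 3.6180, is at most the vertex count 5.

[0, 1.3820, 1.3820, 3.6180, 3.6180]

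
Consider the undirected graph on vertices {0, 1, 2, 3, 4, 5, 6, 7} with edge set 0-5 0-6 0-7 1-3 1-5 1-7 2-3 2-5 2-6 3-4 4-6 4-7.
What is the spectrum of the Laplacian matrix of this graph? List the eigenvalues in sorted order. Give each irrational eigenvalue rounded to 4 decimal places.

Each diagonal entry of L is the vertex degree and each off-diagonal entry is -1 where an edge is present, 0 otherwise; in the order [0, 1, 2, 3, 4, 5, 6, 7] the diagonal is [3, 3, 3, 3, 3, 3, 3, 3]. L is symmetric positive semidefinite, so every eigenvalue is real and nonnegative. The eigenvalues sum to 24, which equals trace(L) = 2|E|.

[0, 2, 2, 2, 4, 4, 4, 6]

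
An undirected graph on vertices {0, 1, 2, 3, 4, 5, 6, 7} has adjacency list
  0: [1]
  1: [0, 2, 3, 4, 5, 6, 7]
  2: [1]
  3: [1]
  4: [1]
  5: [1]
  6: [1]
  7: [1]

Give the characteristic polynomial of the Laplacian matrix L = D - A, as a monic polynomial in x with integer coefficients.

With the vertex order [0, 1, 2, 3, 4, 5, 6, 7], the degrees are [1, 7, 1, 1, 1, 1, 1, 1], giving D = diag(1, 7, 1, 1, 1, 1, 1, 1) and L = D - A. The eigenvalues of L are [0, 1, 1, 1, 1, 1, 1, 8]; the characteristic polynomial is the product of (x - lambda_i), which multiplies out to x^8 - 14x^7 + 63x^6 - 140x^5 + 175x^4 - 126x^3 + 49x^2 - 8x. The coefficient of x^7 equals -trace(L) = -14, matching the sum of degrees. The largest eigenvalue, 8, is at most the vertex count 8.

x^8 - 14x^7 + 63x^6 - 140x^5 + 175x^4 - 126x^3 + 49x^2 - 8x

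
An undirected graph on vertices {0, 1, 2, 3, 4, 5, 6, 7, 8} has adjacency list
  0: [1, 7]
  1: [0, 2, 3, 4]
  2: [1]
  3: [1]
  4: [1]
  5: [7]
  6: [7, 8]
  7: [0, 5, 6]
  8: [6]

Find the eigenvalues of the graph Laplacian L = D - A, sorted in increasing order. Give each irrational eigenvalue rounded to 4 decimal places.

Reading degrees in the order [0, 1, 2, 3, 4, 5, 6, 7, 8] gives [2, 4, 1, 1, 1, 1, 2, 3, 1]; set D = diag(2, 4, 1, 1, 1, 1, 2, 3, 1) and form L = D - A. L is symmetric positive semidefinite, so every eigenvalue is real and nonnegative. The eigenvalues sum to 16, which equals trace(L) = 2|E|. There is one zero in the spectrum, matching the 1 component.

[0, 0.1884, 0.6144, 1, 1, 1.5333, 2.3798, 4.1545, 5.1296]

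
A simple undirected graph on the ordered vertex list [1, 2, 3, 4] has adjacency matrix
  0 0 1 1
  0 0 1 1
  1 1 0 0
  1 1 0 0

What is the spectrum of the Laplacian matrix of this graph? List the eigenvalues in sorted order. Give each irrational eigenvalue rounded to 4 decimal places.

[0, 2, 2, 4]

Reading degrees in the order [1, 2, 3, 4] gives [2, 2, 2, 2]; set D = diag(2, 2, 2, 2) and form L = D - A. Diagonalising L (or applying a numerical eigensolver to the 4x4 matrix) gives the spectrum above. The single zero eigenvalue shows the graph is connected. The eigenvalues sum to 8, which equals trace(L) = 2|E|.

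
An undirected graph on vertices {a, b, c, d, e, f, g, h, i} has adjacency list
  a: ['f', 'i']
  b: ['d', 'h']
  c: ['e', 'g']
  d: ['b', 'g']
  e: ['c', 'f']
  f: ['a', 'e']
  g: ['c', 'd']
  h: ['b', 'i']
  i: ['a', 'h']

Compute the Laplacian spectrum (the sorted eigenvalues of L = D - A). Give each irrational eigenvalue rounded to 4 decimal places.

With the vertex order [a, b, c, d, e, f, g, h, i], the degrees are [2, 2, 2, 2, 2, 2, 2, 2, 2], giving D = diag(2, 2, 2, 2, 2, 2, 2, 2, 2) and L = D - A. Since every row of L sums to 0, the all-ones vector is in the kernel and 0 is an eigenvalue. The single zero eigenvalue shows the graph is connected. The largest eigenvalue, 3.8794, is at most the vertex count 9. There is one zero in the spectrum, matching the 1 component.

[0, 0.4679, 0.4679, 1.6527, 1.6527, 3, 3, 3.8794, 3.8794]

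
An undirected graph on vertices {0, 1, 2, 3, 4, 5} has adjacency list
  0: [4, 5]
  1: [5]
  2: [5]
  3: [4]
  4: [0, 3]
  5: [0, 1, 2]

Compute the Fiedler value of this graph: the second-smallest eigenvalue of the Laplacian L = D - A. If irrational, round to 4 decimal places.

0.3249

With the vertex order [0, 1, 2, 3, 4, 5], the degrees are [2, 1, 1, 1, 2, 3], giving D = diag(2, 1, 1, 1, 2, 3) and L = D - A. Computing the eigenvalues of L and sorting gives [0, 0.3249, 1, 1.4608, 3, 4.2143]. The Fiedler value lambda_2 = 0.3249 is strictly positive, so the graph is connected.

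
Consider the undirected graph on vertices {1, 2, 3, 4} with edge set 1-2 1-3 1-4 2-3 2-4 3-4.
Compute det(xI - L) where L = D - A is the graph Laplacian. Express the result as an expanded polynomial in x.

Each diagonal entry of L is the vertex degree and each off-diagonal entry is -1 where an edge is present, 0 otherwise; in the order [1, 2, 3, 4] the diagonal is [3, 3, 3, 3]. L has integer entries, so p(x) = det(xI - L) has integer coefficients. Expanding the determinant yields x^4 - 12x^3 + 48x^2 - 64x. The coefficient of x^3 equals -trace(L) = -12, matching the sum of degrees. The eigenvalues sum to 12, which equals trace(L) = 2|E|.

x^4 - 12x^3 + 48x^2 - 64x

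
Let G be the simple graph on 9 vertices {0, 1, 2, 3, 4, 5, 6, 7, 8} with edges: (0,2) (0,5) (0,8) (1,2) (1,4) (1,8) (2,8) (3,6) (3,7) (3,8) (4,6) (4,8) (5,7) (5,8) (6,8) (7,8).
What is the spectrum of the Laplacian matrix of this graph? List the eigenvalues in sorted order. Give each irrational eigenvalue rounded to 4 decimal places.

With the vertex order [0, 1, 2, 3, 4, 5, 6, 7, 8], the degrees are [3, 3, 3, 3, 3, 3, 3, 3, 8], giving D = diag(3, 3, 3, 3, 3, 3, 3, 3, 8) and L = D - A. Since every row of L sums to 0, the all-ones vector is in the kernel and 0 is an eigenvalue. The single zero eigenvalue shows the graph is connected. The eigenvalues sum to 32, which equals trace(L) = 2|E|.

[0, 1.5858, 1.5858, 3, 3, 4.4142, 4.4142, 5, 9]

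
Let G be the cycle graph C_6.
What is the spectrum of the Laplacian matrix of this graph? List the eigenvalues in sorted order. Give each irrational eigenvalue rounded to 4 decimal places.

[0, 1, 1, 3, 3, 4]

The graph has 6 vertices and degree multiset [2, 2, 2, 2, 2, 2]; D is the diagonal matrix of degrees and L = D - A. Since every row of L sums to 0, the all-ones vector is in the kernel and 0 is an eigenvalue. The single zero eigenvalue shows the graph is connected.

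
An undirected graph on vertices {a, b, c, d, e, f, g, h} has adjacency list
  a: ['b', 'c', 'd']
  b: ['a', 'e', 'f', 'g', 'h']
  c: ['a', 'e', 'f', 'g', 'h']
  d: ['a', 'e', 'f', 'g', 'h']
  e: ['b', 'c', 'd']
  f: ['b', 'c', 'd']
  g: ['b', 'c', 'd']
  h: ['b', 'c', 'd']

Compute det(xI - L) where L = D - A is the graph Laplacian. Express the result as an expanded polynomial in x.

x^8 - 30x^7 + 375x^6 - 2540x^5 + 10095x^4 - 23598x^3 + 30105x^2 - 16200x

With the vertex order [a, b, c, d, e, f, g, h], the degrees are [3, 5, 5, 5, 3, 3, 3, 3], giving D = diag(3, 5, 5, 5, 3, 3, 3, 3) and L = D - A. L has integer entries, so p(x) = det(xI - L) has integer coefficients. Expanding the determinant yields x^8 - 30x^7 + 375x^6 - 2540x^5 + 10095x^4 - 23598x^3 + 30105x^2 - 16200x. The coefficient of x^7 equals -trace(L) = -30, matching the sum of degrees.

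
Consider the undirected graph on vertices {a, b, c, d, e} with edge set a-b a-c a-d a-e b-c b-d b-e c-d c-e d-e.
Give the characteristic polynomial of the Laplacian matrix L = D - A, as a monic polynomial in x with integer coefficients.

Each diagonal entry of L is the vertex degree and each off-diagonal entry is -1 where an edge is present, 0 otherwise; in the order [a, b, c, d, e] the diagonal is [4, 4, 4, 4, 4]. The eigenvalues of L are [0, 5, 5, 5, 5]; the characteristic polynomial is the product of (x - lambda_i), which multiplies out to x^5 - 20x^4 + 150x^3 - 500x^2 + 625x. The constant term is 0 because L is singular (the all-ones vector lies in its kernel). There is one zero in the spectrum, matching the 1 component. The largest eigenvalue, 5, is at most the vertex count 5.

x^5 - 20x^4 + 150x^3 - 500x^2 + 625x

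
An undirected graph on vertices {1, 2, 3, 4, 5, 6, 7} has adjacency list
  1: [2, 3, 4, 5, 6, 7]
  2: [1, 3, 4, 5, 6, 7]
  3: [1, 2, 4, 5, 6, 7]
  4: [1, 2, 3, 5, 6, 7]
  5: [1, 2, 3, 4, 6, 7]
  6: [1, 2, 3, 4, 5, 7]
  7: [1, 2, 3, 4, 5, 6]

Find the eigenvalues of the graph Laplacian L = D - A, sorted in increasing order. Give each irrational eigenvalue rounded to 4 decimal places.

Reading degrees in the order [1, 2, 3, 4, 5, 6, 7] gives [6, 6, 6, 6, 6, 6, 6]; set D = diag(6, 6, 6, 6, 6, 6, 6) and form L = D - A. The multiplicity of 0 as a Laplacian eigenvalue equals the number of connected components. There is one zero in the spectrum, matching the 1 component.

[0, 7, 7, 7, 7, 7, 7]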